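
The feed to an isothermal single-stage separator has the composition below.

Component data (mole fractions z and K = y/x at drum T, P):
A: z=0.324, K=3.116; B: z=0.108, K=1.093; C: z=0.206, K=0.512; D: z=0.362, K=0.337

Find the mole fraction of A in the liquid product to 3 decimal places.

Newton iteration, ψ⁰ = 0.5:
  ψ = 0.500: g = -0.1493, g' = -0.785 → ψ = 0.310
  ψ = 0.310: g = 0.0033, g' = -0.850 → ψ = 0.314
Converged at ψ = 0.314.
Compositions from xᵢ = zᵢ/(1+ψ(Kᵢ−1)), yᵢ = Kᵢxᵢ:
  A: x = 0.195, y = 0.607
  B: x = 0.105, y = 0.115
  C: x = 0.243, y = 0.125
  D: x = 0.457, y = 0.154

x_A = 0.195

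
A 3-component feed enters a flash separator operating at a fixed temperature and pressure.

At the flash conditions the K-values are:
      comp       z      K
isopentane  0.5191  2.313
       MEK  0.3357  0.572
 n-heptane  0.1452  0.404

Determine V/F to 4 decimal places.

V/F = 0.7029

Newton–Raphson from V/F = 0.5:
  V/F = 0.5000: g = 0.10538, g' = -0.5303 → V/F = 0.6987
  V/F = 0.6987: g = 0.00220, g' = -0.5200 → V/F = 0.7029
Converged at V/F = 0.7029.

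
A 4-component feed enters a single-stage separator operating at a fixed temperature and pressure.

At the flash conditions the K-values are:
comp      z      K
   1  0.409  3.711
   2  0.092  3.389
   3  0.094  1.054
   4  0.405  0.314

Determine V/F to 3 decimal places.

V/F = 0.642

Rachford–Rice: g(V/F) = Σ zᵢ(Kᵢ−1)/(1+V/F(Kᵢ−1)) = 0.
Check two-phase: ΣzᵢKᵢ = 2.056 > 1 and Σzᵢ/Kᵢ = 1.516 > 1, so g(0) = 1.056 > 0 and g(1) = -0.516 < 0.
Newton iteration, V/F⁰ = 0.5:
  V/F = 0.500: g = 0.1529, g' = -1.093 → V/F = 0.640
  V/F = 0.640: g = 0.0020, g' = -1.090 → V/F = 0.642
Converged at V/F = 0.642.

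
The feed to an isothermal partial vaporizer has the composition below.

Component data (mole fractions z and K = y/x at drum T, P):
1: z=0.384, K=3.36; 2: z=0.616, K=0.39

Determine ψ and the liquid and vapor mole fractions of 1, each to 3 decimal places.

ψ = 0.368, x_1 = 0.205, y_1 = 0.690

Rachford–Rice: g(ψ) = Σ zᵢ(Kᵢ−1)/(1+ψ(Kᵢ−1)) = 0.
Check two-phase: ΣzᵢKᵢ = 1.530 > 1 and Σzᵢ/Kᵢ = 1.694 > 1, so g(0) = 0.530 > 0 and g(1) = -0.694 < 0.
Newton–Raphson from ψ = 0.42:
  ψ = 0.420: g = -0.0501, g' = -0.954 → ψ = 0.368
Converged at ψ = 0.368.
Compositions from xᵢ = zᵢ/(1+ψ(Kᵢ−1)), yᵢ = Kᵢxᵢ:
  1: x = 0.205, y = 0.690
  2: x = 0.795, y = 0.310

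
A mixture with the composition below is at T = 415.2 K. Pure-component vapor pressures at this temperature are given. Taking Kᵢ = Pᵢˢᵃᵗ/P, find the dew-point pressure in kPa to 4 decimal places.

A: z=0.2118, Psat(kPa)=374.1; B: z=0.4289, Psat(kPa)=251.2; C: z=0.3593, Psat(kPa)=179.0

Pdew = 233.5998 kPa

At the dew point ψ → 1, so Σzᵢ/Kᵢ = 1 with Kᵢ = Pᵢˢᵃᵗ/P ⇒ 1/P = Σzᵢ/Pᵢˢᵃᵗ.
1/P = 0.2118/374.1 + 0.4289/251.2 + 0.3593/179.0 = 0.0042808 ⇒ P = 233.5998 kPa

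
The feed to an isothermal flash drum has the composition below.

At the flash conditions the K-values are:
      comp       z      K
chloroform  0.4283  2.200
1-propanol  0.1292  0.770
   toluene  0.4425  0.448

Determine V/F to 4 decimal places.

V/F = 0.4021

Rachford–Rice: g(V/F) = Σ zᵢ(Kᵢ−1)/(1+V/F(Kᵢ−1)) = 0.
Check two-phase: ΣzᵢKᵢ = 1.2400 > 1 and Σzᵢ/Kᵢ = 1.3502 > 1, so g(0) = 0.2400 > 0 and g(1) = -0.3502 < 0.
Newton–Raphson from V/F = 0.38:
  V/F = 0.3800: g = 0.01134, g' = -0.5150 → V/F = 0.4020
  V/F = 0.4020: g = 0.00004, g' = -0.5117 → V/F = 0.4021
Converged at V/F = 0.4021.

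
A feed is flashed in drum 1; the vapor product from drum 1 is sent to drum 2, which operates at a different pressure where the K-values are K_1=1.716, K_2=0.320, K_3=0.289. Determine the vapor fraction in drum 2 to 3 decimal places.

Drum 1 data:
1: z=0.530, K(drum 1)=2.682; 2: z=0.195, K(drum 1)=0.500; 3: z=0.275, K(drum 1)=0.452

V/F (drum 2) = 0.418

Drum 1:
Material balance + equilibrium reduce to Σ zᵢ(Kᵢ−1)/(1+ψ₁(Kᵢ−1)) = 0.
Check two-phase: ΣzᵢKᵢ = 1.643 > 1 and Σzᵢ/Kᵢ = 1.196 > 1, so g(0) = 0.643 > 0 and g(1) = -0.196 < 0.
Newton iteration, ψ₁⁰ = 0.38:
  ψ₁ = 0.380: g = 0.2331, g' = -0.764 → ψ₁ = 0.685
  ψ₁ = 0.685: g = 0.0246, g' = -0.648 → ψ₁ = 0.723
Converged at ψ₁ = 0.723.
Drum-1 compositions:
  1: x = 0.239, y = 0.641
  2: x = 0.305, y = 0.153
  3: x = 0.455, y = 0.206
Drum-2 feed = drum-1 vapor: z₂ = (0.6414, 0.1527, 0.2059).
Drum 2:
Let ψ₂ = V/F and solve Σ zᵢ(Kᵢ−1)/(1+ψ₂(Kᵢ−1)) = 0.
g(0) = ΣzᵢKᵢ − 1 = 0.209 and g(1) = 1 − Σzᵢ/Kᵢ = -0.563, so a root lies in (0, 1).
Newton iteration, ψ₂⁰ = 0.59:
  ψ₂ = 0.590: g = -0.1027, g' = -0.668 → ψ₂ = 0.436
  ψ₂ = 0.436: g = -0.0099, g' = -0.552 → ψ₂ = 0.418
Converged at ψ₂ = 0.418.
  1: x = 0.494, y = 0.847
  2: x = 0.213, y = 0.068
  3: x = 0.293, y = 0.085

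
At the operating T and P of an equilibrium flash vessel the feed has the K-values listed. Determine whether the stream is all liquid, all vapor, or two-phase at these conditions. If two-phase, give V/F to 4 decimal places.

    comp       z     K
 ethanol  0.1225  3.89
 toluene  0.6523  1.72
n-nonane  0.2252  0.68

ΣzᵢKᵢ = 1.7516; Σzᵢ/Kᵢ = 0.7419.
Since Σzᵢ/Kᵢ < 1 the mixture is above its dew point — single vapor phase.

all vapor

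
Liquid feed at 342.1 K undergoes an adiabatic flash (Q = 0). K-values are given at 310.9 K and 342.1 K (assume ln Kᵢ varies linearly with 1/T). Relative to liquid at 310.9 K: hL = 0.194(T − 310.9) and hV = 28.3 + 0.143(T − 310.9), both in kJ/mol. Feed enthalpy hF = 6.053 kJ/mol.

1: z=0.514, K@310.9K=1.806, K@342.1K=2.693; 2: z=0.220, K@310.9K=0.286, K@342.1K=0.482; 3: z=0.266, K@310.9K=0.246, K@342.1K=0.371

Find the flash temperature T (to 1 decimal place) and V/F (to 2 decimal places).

T = 315.2 K, V/F = 0.19

Adiabatic flash: solve Rachford–Rice at each trial T, then check hF = ψ·hV(T) + (1−ψ)·hL(T).
  T = 310.9 K: K = (1.806, 0.286, 0.246), RR gives ψ = 0.095, H_out = 2.701 kJ/mol
  T = 342.1 K: K = (2.693, 0.482, 0.371), RR gives ψ = 0.597, H_out = 21.994 kJ/mol
  T = 326.5 K: K = (2.226, 0.376, 0.305), RR gives ψ = 0.378, H_out = 13.436 kJ/mol
  T = 318.7 K: K = (2.010, 0.329, 0.275), RR gives ψ = 0.252, H_out = 8.553 kJ/mol
  T = 314.8 K: K = (1.907, 0.307, 0.260), RR gives ψ = 0.179, H_out = 5.790 kJ/mol
  T = 316.8 K: K = (1.960, 0.318, 0.268), RR gives ψ = 0.218, H_out = 7.241 kJ/mol
Linear interpolation between T = 314.8 (H_out = 5.790) and T = 316.8 (H_out = 7.241) on hF = 6.053 gives T ≈ 315.2 K, at which ψ = 0.19.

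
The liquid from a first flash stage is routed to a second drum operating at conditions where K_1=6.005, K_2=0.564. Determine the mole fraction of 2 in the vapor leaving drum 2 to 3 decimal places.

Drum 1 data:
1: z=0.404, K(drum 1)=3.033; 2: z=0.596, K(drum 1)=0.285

y_2 (drum 2) = 0.519

Drum 1:
Rachford–Rice: g(ψ₁) = Σ zᵢ(Kᵢ−1)/(1+ψ₁(Kᵢ−1)) = 0.
g(0) = ΣzᵢKᵢ − 1 = 0.395 and g(1) = 1 − Σzᵢ/Kᵢ = -1.224, so a root lies in (0, 1).
Iterate (Newton) starting at ψ₁ = 0.35:
  ψ₁ = 0.350: g = -0.0885, g' = -1.112 → ψ₁ = 0.270
  ψ₁ = 0.270: g = 0.0017, g' = -1.163 → ψ₁ = 0.272
Converged at ψ₁ = 0.272.
Drum-1 compositions:
  1: x = 0.260, y = 0.789
  2: x = 0.740, y = 0.211
Drum-2 feed = drum-1 liquid: z₂ = (0.2602, 0.7398).
Drum 2:
Binary case is linear: z₁(K₁−1)(1+ψ₂(K₂−1)) + z₂(K₂−1)(1+ψ₂(K₁−1)) = 0
⇒ ψ₂ = [z₁(K₁−1)+z₂(K₂−1)] / [−(K₁−1)(K₂−1)] = 0.9797/2.1822 = 0.449
  1: x = 0.080, y = 0.481
  2: x = 0.920, y = 0.519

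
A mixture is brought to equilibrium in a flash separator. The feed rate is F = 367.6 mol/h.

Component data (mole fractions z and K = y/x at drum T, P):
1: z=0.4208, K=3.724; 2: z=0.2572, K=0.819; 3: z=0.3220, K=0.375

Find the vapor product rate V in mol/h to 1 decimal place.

Rachford–Rice: g(V/F) = Σ zᵢ(Kᵢ−1)/(1+V/F(Kᵢ−1)) = 0.
Check two-phase: ΣzᵢKᵢ = 1.8985 > 1 and Σzᵢ/Kᵢ = 1.2857 > 1, so g(0) = 0.8985 > 0 and g(1) = -0.2857 < 0.
Iterate (Newton) starting at V/F = 0.5:
  V/F = 0.5000: g = 0.14138, g' = -0.8360 → V/F = 0.6691
  V/F = 0.6691: g = 0.00721, g' = -0.7744 → V/F = 0.6784
Converged at V/F = 0.6784.
Then V = V/F·F = 0.6784·367.6 = 249.4 mol/h and L = F − V = 118.2 mol/h.

V = 249.4 mol/h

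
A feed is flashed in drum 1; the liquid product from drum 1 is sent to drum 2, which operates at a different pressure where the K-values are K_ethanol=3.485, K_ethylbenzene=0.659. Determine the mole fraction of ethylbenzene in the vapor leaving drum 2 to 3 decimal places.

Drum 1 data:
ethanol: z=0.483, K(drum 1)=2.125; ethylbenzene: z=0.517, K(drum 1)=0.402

Drum 1:
Let ψ₁ = V/F and solve Σ zᵢ(Kᵢ−1)/(1+ψ₁(Kᵢ−1)) = 0.
Feasibility: ΣzᵢKᵢ = 1.234, Σzᵢ/Kᵢ = 1.513 — both > 1, two phases present.
Iterate (Newton) starting at ψ₁ = 0.48:
  ψ₁ = 0.480: g = -0.0808, g' = -0.621 → ψ₁ = 0.350
  ψ₁ = 0.350: g = -0.0011, g' = -0.610 → ψ₁ = 0.348
Converged at ψ₁ = 0.348.
Drum-1 compositions:
  ethanol: x = 0.347, y = 0.738
  ethylbenzene: x = 0.653, y = 0.262
Drum-2 feed = drum-1 liquid: z₂ = (0.3471, 0.6529).
Drum 2:
Rachford–Rice: g(ψ₂) = Σ zᵢ(Kᵢ−1)/(1+ψ₂(Kᵢ−1)) = 0.
g(0) = ΣzᵢKᵢ − 1 = 0.640 and g(1) = 1 − Σzᵢ/Kᵢ = -0.090, so a root lies in (0, 1).
Newton–Raphson from ψ₂ = 0.45:
  ψ₂ = 0.450: g = 0.1442, g' = -0.584 → ψ₂ = 0.697
  ψ₂ = 0.697: g = 0.0236, g' = -0.418 → ψ₂ = 0.754
  ψ₂ = 0.754: g = 0.0006, g' = -0.397 → ψ₂ = 0.755
Converged at ψ₂ = 0.755.
  ethanol: x = 0.121, y = 0.421
  ethylbenzene: x = 0.879, y = 0.579

y_ethylbenzene (drum 2) = 0.579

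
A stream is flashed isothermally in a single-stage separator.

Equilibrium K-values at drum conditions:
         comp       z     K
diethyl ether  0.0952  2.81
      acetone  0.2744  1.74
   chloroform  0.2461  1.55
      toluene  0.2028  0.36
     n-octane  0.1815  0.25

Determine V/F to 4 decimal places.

V/F = 0.3978

Rachford–Rice: g(V/F) = Σ zᵢ(Kᵢ−1)/(1+V/F(Kᵢ−1)) = 0.
g(0) = ΣzᵢKᵢ − 1 = 0.2448 and g(1) = 1 − Σzᵢ/Kᵢ = -0.6397, so a root lies in (0, 1).
Newton–Raphson from V/F = 0.5:
  V/F = 0.5000: g = -0.06384, g' = -0.6528 → V/F = 0.4022
  V/F = 0.4022: g = -0.00267, g' = -0.6036 → V/F = 0.3978
Converged at V/F = 0.3978.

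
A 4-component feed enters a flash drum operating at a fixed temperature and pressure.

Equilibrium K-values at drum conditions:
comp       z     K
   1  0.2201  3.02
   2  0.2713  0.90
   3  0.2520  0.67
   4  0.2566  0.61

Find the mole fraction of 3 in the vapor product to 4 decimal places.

y_3 = 0.1952

Newton iteration, V/F⁰ = 0.5:
  V/F = 0.5000: g = -0.03127, g' = -0.3249 → V/F = 0.4037
  V/F = 0.4037: g = 0.00189, g' = -0.3669 → V/F = 0.4089
Converged at V/F = 0.4089.
Compositions from xᵢ = zᵢ/(1+V/F(Kᵢ−1)), yᵢ = Kᵢxᵢ:
  1: x = 0.1205, y = 0.3640
  2: x = 0.2829, y = 0.2546
  3: x = 0.2913, y = 0.1952
  4: x = 0.3053, y = 0.1862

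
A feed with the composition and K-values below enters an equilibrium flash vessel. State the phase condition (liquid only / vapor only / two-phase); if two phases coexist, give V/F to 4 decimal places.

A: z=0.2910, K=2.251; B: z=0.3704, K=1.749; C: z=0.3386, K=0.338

ΣzᵢKᵢ = 1.4173; Σzᵢ/Kᵢ = 1.3428.
Both exceed 1, so a two-phase solution exists.
Iterate (Newton) starting at ψ = 0.45:
  ψ = 0.4500: g = 0.12115, g' = -0.6037 → ψ = 0.6507
  ψ = 0.6507: g = -0.00656, g' = -0.6903 → ψ = 0.6412
  ψ = 0.6412: g = -0.00003, g' = -0.6830 → ψ = 0.6411
Converged at ψ = 0.6411.

two-phase, V/F = 0.6411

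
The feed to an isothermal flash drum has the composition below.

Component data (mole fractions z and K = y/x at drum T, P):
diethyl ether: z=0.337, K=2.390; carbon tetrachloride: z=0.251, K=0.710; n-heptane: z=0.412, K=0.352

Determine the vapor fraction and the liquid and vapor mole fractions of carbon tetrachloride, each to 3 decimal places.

Iterate (Newton) starting at ψ = 0.5:
  ψ = 0.500: g = -0.2037, g' = -0.634 → ψ = 0.179
  ψ = 0.179: g = -0.0035, g' = -0.663 → ψ = 0.173
Converged at ψ = 0.173.
Compositions from xᵢ = zᵢ/(1+ψ(Kᵢ−1)), yᵢ = Kᵢxᵢ:
  diethyl ether: x = 0.272, y = 0.649
  carbon tetrachloride: x = 0.264, y = 0.188
  n-heptane: x = 0.464, y = 0.163

ψ = 0.173, x_carbon tetrachloride = 0.264, y_carbon tetrachloride = 0.188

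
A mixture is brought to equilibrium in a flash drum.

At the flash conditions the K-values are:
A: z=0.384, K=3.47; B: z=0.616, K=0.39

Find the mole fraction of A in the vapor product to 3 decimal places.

y_A = 0.687

Rachford–Rice: g(ψ) = Σ zᵢ(Kᵢ−1)/(1+ψ(Kᵢ−1)) = 0.
Check two-phase: ΣzᵢKᵢ = 1.573 > 1 and Σzᵢ/Kᵢ = 1.690 > 1, so g(0) = 0.573 > 0 and g(1) = -0.690 < 0.
Newton–Raphson from ψ = 0.54:
  ψ = 0.540: g = -0.1539, g' = -0.940 → ψ = 0.376
  ψ = 0.376: g = 0.0039, g' = -1.016 → ψ = 0.380
Converged at ψ = 0.380.
Compositions from xᵢ = zᵢ/(1+ψ(Kᵢ−1)), yᵢ = Kᵢxᵢ:
  A: x = 0.198, y = 0.687
  B: x = 0.802, y = 0.313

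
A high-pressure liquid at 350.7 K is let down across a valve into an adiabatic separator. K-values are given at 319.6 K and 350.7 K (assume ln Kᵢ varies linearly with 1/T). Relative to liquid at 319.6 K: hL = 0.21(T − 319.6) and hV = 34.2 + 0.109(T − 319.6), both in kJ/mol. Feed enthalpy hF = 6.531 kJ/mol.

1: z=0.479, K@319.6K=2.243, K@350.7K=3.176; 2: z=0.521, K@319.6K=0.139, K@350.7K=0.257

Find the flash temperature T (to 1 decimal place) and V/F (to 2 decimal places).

Adiabatic flash: solve Rachford–Rice at each trial T, then check hF = ψ·hV(T) + (1−ψ)·hL(T).
  T = 319.6 K: K = (2.243, 0.139), RR gives ψ = 0.137, H_out = 4.692 kJ/mol
  T = 350.7 K: K = (3.176, 0.257), RR gives ψ = 0.405, H_out = 19.118 kJ/mol
  T = 335.1 K: K = (2.689, 0.192), RR gives ψ = 0.284, H_out = 12.525 kJ/mol
  T = 327.4 K: K = (2.463, 0.164), RR gives ψ = 0.217, H_out = 8.880 kJ/mol
  T = 323.5 K: K = (2.352, 0.151), RR gives ψ = 0.179, H_out = 6.864 kJ/mol
  T = 321.6 K: K = (2.298, 0.145), RR gives ψ = 0.159, H_out = 5.827 kJ/mol
Linear interpolation between T = 321.6 (H_out = 5.827) and T = 323.5 (H_out = 6.864) on hF = 6.531 gives T ≈ 322.9 K, at which ψ = 0.17.

T = 322.9 K, V/F = 0.17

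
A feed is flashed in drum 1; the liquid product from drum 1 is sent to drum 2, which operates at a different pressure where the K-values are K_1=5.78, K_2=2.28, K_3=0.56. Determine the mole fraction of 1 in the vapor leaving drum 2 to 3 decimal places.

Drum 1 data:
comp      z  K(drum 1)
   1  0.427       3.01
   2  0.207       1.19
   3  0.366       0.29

y_1 (drum 2) = 0.289

Drum 1:
Material balance + equilibrium reduce to Σ zᵢ(Kᵢ−1)/(1+ψ₁(Kᵢ−1)) = 0.
g(0) = ΣzᵢKᵢ − 1 = 0.638 and g(1) = 1 − Σzᵢ/Kᵢ = -0.578, so a root lies in (0, 1).
Newton iteration, ψ₁⁰ = 0.65:
  ψ₁ = 0.650: g = -0.0754, g' = -0.966 → ψ₁ = 0.572
  ψ₁ = 0.572: g = -0.0028, g' = -0.902 → ψ₁ = 0.569
Converged at ψ₁ = 0.569.
Drum-1 compositions:
  1: x = 0.199, y = 0.600
  2: x = 0.187, y = 0.222
  3: x = 0.614, y = 0.178
Drum-2 feed = drum-1 liquid: z₂ = (0.1992, 0.1868, 0.6140).
Drum 2:
Let ψ₂ = V/F and solve Σ zᵢ(Kᵢ−1)/(1+ψ₂(Kᵢ−1)) = 0.
Check two-phase: ΣzᵢKᵢ = 1.921 > 1 and Σzᵢ/Kᵢ = 1.213 > 1, so g(0) = 0.921 > 0 and g(1) = -0.213 < 0.
Iterate (Newton) starting at ψ₂ = 0.31:
  ψ₂ = 0.310: g = 0.2421, g' = -1.055 → ψ₂ = 0.539
  ψ₂ = 0.539: g = 0.0534, g' = -0.667 → ψ₂ = 0.619
  ψ₂ = 0.619: g = 0.0024, g' = -0.610 → ψ₂ = 0.623
Converged at ψ₂ = 0.623.
  1: x = 0.050, y = 0.289
  2: x = 0.104, y = 0.237
  3: x = 0.846, y = 0.474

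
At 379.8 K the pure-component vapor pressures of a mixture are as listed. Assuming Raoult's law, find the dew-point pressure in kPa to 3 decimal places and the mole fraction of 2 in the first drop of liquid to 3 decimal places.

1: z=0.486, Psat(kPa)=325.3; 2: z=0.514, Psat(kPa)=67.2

At the dew point ψ → 1, so Σzᵢ/Kᵢ = 1 with Kᵢ = Pᵢˢᵃᵗ/P ⇒ 1/P = Σzᵢ/Pᵢˢᵃᵗ.
1/P = 0.486/325.3 + 0.514/67.2 = 0.009143 ⇒ P = 109.376 kPa
xᵢ = zᵢP/Pᵢˢᵃᵗ ⇒ x_2 = 0.514·109.376/67.2 = 0.837

Pdew = 109.376 kPa, x_2 = 0.837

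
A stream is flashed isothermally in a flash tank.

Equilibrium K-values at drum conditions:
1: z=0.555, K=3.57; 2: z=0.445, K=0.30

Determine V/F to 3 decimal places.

V/F = 0.620

Material balance + equilibrium reduce to Σ zᵢ(Kᵢ−1)/(1+V/F(Kᵢ−1)) = 0.
Feasibility: ΣzᵢKᵢ = 2.115, Σzᵢ/Kᵢ = 1.639 — both > 1, two phases present.
Binary case is linear: z₁(K₁−1)(1+V/F(K₂−1)) + z₂(K₂−1)(1+V/F(K₁−1)) = 0
⇒ V/F = [z₁(K₁−1)+z₂(K₂−1)] / [−(K₁−1)(K₂−1)] = 1.1149/1.7990 = 0.620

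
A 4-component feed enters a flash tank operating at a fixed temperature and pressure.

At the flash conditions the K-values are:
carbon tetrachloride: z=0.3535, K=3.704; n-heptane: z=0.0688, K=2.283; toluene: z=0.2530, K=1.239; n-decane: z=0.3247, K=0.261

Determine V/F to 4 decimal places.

V/F = 0.6358

Rachford–Rice: g(V/F) = Σ zᵢ(Kᵢ−1)/(1+V/F(Kᵢ−1)) = 0.
g(0) = ΣzᵢKᵢ − 1 = 0.8646 and g(1) = 1 − Σzᵢ/Kᵢ = -0.5738, so a root lies in (0, 1).
Newton iteration, V/F⁰ = 0.32:
  V/F = 0.3200: g = 0.31693, g' = -1.1164 → V/F = 0.6039
  V/F = 0.6039: g = 0.03229, g' = -0.9982 → V/F = 0.6362
  V/F = 0.6362: g = -0.00043, g' = -1.0262 → V/F = 0.6358
Converged at V/F = 0.6358.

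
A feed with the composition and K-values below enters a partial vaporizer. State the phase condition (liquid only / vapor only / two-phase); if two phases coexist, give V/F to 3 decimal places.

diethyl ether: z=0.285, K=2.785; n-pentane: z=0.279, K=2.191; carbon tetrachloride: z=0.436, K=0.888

vapor only

ΣzᵢKᵢ = 1.792; Σzᵢ/Kᵢ = 0.721.
Since Σzᵢ/Kᵢ < 1 the mixture is above its dew point — single vapor phase.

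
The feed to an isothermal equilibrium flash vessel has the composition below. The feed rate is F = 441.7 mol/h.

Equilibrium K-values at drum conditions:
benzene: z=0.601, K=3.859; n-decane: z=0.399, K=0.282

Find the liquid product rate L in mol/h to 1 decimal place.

L = 133.6 mol/h

Binary case is linear: z₁(K₁−1)(1+ψ(K₂−1)) + z₂(K₂−1)(1+ψ(K₁−1)) = 0
⇒ ψ = [z₁(K₁−1)+z₂(K₂−1)] / [−(K₁−1)(K₂−1)] = 1.4318/2.0528 = 0.697
Then V = ψ·F = 0.6975·441.7 = 308.1 mol/h and L = F − V = 133.6 mol/h.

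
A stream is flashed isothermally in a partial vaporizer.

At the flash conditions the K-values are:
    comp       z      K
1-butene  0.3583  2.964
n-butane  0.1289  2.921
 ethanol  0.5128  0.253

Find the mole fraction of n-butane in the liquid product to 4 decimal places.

x_n-butane = 0.0737

Rachford–Rice: g(V/F) = Σ zᵢ(Kᵢ−1)/(1+V/F(Kᵢ−1)) = 0.
Check two-phase: ΣzᵢKᵢ = 1.5683 > 1 and Σzᵢ/Kᵢ = 2.1919 > 1, so g(0) = 0.5683 > 0 and g(1) = -1.1919 < 0.
Iterate (Newton) starting at V/F = 0.4:
  V/F = 0.4000: g = -0.01217, g' = -1.1676 → V/F = 0.3896
Converged at V/F = 0.3896.
Compositions from xᵢ = zᵢ/(1+V/F(Kᵢ−1)), yᵢ = Kᵢxᵢ:
  1-butene: x = 0.2030, y = 0.6017
  n-butane: x = 0.0737, y = 0.2154
  ethanol: x = 0.7233, y = 0.1830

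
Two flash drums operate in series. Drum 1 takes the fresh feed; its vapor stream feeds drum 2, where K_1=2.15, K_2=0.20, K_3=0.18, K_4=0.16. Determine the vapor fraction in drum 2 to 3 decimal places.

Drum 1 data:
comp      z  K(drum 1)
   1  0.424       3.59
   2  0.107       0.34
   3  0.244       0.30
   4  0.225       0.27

V/F (drum 2) = 0.730

Drum 1:
Material balance + equilibrium reduce to Σ zᵢ(Kᵢ−1)/(1+ψ₁(Kᵢ−1)) = 0.
Check two-phase: ΣzᵢKᵢ = 1.692 > 1 and Σzᵢ/Kᵢ = 2.079 > 1, so g(0) = 0.692 > 0 and g(1) = -1.079 < 0.
Newton iteration, ψ₁⁰ = 0.5:
  ψ₁ = 0.500: g = -0.1483, g' = -1.224 → ψ₁ = 0.379
Converged at ψ₁ = 0.379.
Drum-1 compositions:
  1: x = 0.214, y = 0.768
  2: x = 0.143, y = 0.049
  3: x = 0.332, y = 0.100
  4: x = 0.311, y = 0.084
Drum-2 feed = drum-1 vapor: z₂ = (0.7678, 0.0485, 0.0997, 0.0840).
Drum 2:
Newton iteration, ψ₂⁰ = 0.48:
  ψ₂ = 0.480: g = 0.2529, g' = -0.852 → ψ₂ = 0.777
  ψ₂ = 0.777: g = -0.0644, g' = -1.499 → ψ₂ = 0.734
  ψ₂ = 0.734: g = -0.0044, g' = -1.306 → ψ₂ = 0.730
Converged at ψ₂ = 0.730.
  1: x = 0.417, y = 0.897
  2: x = 0.117, y = 0.023
  3: x = 0.249, y = 0.045
  4: x = 0.217, y = 0.035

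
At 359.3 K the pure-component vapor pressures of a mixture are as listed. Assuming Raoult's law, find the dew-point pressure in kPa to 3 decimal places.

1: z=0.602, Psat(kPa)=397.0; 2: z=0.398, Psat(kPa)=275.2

Pdew = 337.542 kPa

At the dew point ψ → 1, so Σzᵢ/Kᵢ = 1 with Kᵢ = Pᵢˢᵃᵗ/P ⇒ 1/P = Σzᵢ/Pᵢˢᵃᵗ.
1/P = 0.602/397.0 + 0.398/275.2 = 0.002963 ⇒ P = 337.542 kPa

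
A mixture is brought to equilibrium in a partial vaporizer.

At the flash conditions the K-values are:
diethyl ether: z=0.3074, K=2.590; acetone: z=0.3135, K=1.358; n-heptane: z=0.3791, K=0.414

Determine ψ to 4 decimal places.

ψ = 0.5998

Newton–Raphson from ψ = 0.5:
  ψ = 0.5000: g = 0.05327, g' = -0.5305 → ψ = 0.6004
  ψ = 0.6004: g = -0.00031, g' = -0.5405 → ψ = 0.5998
Converged at ψ = 0.5998.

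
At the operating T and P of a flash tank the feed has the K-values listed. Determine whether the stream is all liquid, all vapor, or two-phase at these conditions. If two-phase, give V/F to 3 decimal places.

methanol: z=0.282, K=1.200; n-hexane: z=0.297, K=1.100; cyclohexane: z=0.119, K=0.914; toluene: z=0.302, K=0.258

all liquid

ΣzᵢKᵢ = 0.852; Σzᵢ/Kᵢ = 1.806.
Since ΣzᵢKᵢ < 1 the mixture is below its bubble point — single liquid phase.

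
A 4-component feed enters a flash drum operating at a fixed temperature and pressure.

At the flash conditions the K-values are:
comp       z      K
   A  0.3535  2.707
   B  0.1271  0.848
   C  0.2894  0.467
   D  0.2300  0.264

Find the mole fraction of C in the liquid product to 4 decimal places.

Rachford–Rice: g(ψ) = Σ zᵢ(Kᵢ−1)/(1+ψ(Kᵢ−1)) = 0.
g(0) = ΣzᵢKᵢ − 1 = 0.2606 and g(1) = 1 − Σzᵢ/Kᵢ = -0.7714, so a root lies in (0, 1).
Newton–Raphson from ψ = 0.5:
  ψ = 0.5000: g = -0.17349, g' = -0.7680 → ψ = 0.2741
  ψ = 0.2741: g = -0.00178, g' = -0.7895 → ψ = 0.2718
Converged at ψ = 0.2719.
Compositions from xᵢ = zᵢ/(1+ψ(Kᵢ−1)), yᵢ = Kᵢxᵢ:
  A: x = 0.2415, y = 0.6536
  B: x = 0.1326, y = 0.1124
  C: x = 0.3384, y = 0.1581
  D: x = 0.2875, y = 0.0759

x_C = 0.3384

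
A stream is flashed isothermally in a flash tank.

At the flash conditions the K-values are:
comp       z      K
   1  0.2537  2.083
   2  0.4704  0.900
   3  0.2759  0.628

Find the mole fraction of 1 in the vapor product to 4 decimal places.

y_1 = 0.3395

Rachford–Rice: g(V/F) = Σ zᵢ(Kᵢ−1)/(1+V/F(Kᵢ−1)) = 0.
Feasibility: ΣzᵢKᵢ = 1.1251, Σzᵢ/Kᵢ = 1.0838 — both > 1, two phases present.
Newton iteration, V/F⁰ = 0.5:
  V/F = 0.5000: g = 0.00264, g' = -0.1881 → V/F = 0.5140
  V/F = 0.5140: g = 0.00001, g' = -0.1864 → V/F = 0.5141
Converged at V/F = 0.5141.
Compositions from xᵢ = zᵢ/(1+V/F(Kᵢ−1)), yᵢ = Kᵢxᵢ:
  1: x = 0.1630, y = 0.3395
  2: x = 0.4959, y = 0.4463
  3: x = 0.3411, y = 0.2142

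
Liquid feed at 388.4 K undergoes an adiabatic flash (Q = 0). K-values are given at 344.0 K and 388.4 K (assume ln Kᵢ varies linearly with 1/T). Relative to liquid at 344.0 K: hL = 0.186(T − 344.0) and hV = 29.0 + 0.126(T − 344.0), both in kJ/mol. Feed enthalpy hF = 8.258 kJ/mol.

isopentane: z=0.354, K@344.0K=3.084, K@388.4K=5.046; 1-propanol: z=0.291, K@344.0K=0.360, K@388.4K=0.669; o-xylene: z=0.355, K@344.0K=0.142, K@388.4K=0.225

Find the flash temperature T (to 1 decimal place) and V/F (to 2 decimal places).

T = 353.9 K, V/F = 0.23

Adiabatic flash: solve Rachford–Rice at each trial T, then check hF = ψ·hV(T) + (1−ψ)·hL(T).
  T = 344.0 K: K = (3.084, 0.360, 0.142), RR gives ψ = 0.155, H_out = 4.486 kJ/mol
  T = 388.4 K: K = (5.046, 0.669, 0.225), RR gives ψ = 0.428, H_out = 19.539 kJ/mol
  T = 366.2 K: K = (4.004, 0.500, 0.181), RR gives ψ = 0.302, H_out = 12.487 kJ/mol
  T = 355.1 K: K = (3.528, 0.426, 0.161), RR gives ψ = 0.233, H_out = 8.675 kJ/mol
  T = 349.6 K: K = (3.304, 0.393, 0.151), RR gives ψ = 0.196, H_out = 6.659 kJ/mol
  T = 352.4 K: K = (3.417, 0.410, 0.156), RR gives ψ = 0.215, H_out = 7.698 kJ/mol
  T = 353.8 K: K = (3.475, 0.418, 0.159), RR gives ψ = 0.225, H_out = 8.208 kJ/mol
Linear interpolation between T = 353.8 (H_out = 8.208) and T = 355.1 (H_out = 8.675) on hF = 8.258 gives T ≈ 353.9 K, at which ψ = 0.23.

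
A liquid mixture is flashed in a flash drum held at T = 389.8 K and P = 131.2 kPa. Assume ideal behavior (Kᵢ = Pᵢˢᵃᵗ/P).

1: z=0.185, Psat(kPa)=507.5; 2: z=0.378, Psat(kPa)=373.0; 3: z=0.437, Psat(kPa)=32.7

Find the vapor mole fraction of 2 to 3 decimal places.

y_2 = 0.536

Raoult's law: Kᵢ = Pᵢˢᵃᵗ/P = Pᵢˢᵃᵗ/131.2.
  K_1 = 507.5/131.2 = 3.86814, K_2 = 373.0/131.2 = 2.84299, K_3 = 32.7/131.2 = 0.24924
Rachford–Rice: g(ψ) = Σ zᵢ(Kᵢ−1)/(1+ψ(Kᵢ−1)) = 0.
Check two-phase: ΣzᵢKᵢ = 1.899 > 1 and Σzᵢ/Kᵢ = 1.934 > 1, so g(0) = 0.899 > 0 and g(1) = -0.934 < 0.
Newton iteration, ψ⁰ = 0.5:
  ψ = 0.500: g = 0.0553, g' = -1.236 → ψ = 0.545
  ψ = 0.545: g = -0.0004, g' = -1.257 → ψ = 0.544
Converged at ψ = 0.544.
Compositions from xᵢ = zᵢ/(1+ψ(Kᵢ−1)), yᵢ = Kᵢxᵢ:
  1: x = 0.072, y = 0.279
  2: x = 0.189, y = 0.536
  3: x = 0.739, y = 0.184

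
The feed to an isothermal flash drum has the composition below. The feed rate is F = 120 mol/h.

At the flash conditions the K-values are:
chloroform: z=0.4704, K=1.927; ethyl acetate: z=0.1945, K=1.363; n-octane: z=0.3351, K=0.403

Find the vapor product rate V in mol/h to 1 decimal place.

V = 78.6 mol/h

Rachford–Rice: g(ψ) = Σ zᵢ(Kᵢ−1)/(1+ψ(Kᵢ−1)) = 0.
g(0) = ΣzᵢKᵢ − 1 = 0.3066 and g(1) = 1 − Σzᵢ/Kᵢ = -0.2183, so a root lies in (0, 1).
Newton iteration, ψ⁰ = 0.5:
  ψ = 0.5000: g = 0.07253, g' = -0.4498 → ψ = 0.6613
  ψ = 0.6613: g = -0.00327, g' = -0.4981 → ψ = 0.6547
Converged at ψ = 0.6547.
Then V = ψ·F = 0.6547·120 = 78.6 mol/h and L = F − V = 41.4 mol/h.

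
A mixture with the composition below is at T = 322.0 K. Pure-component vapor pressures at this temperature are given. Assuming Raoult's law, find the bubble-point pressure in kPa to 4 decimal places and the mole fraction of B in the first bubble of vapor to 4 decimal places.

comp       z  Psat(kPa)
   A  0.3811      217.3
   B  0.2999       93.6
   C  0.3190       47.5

Pbub = 126.0362 kPa, y_B = 0.2227

At the bubble point ψ → 0, so ΣzᵢKᵢ = 1 with Kᵢ = Pᵢˢᵃᵗ/P ⇒ P = ΣzᵢPᵢˢᵃᵗ.
P = 0.3811·217.3 + 0.2999·93.6 + 0.3190·47.5 = 126.0362 kPa
yᵢ = zᵢPᵢˢᵃᵗ/P ⇒ y_B = 0.2999·93.6/126.0362 = 0.2227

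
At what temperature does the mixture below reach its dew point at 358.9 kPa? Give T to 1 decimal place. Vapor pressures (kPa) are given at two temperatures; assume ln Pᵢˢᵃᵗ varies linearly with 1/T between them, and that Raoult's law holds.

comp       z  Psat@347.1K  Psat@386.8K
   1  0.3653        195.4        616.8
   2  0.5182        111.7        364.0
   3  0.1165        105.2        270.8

T = 381.8 K

Dew-point temperature: Σzᵢ·P/Pᵢˢᵃᵗ(T) = 1. Interpolate ln Pᵢˢᵃᵗ = aᵢ + bᵢ/T.
  T = 347.1 K: ΣzᵢP/Pᵢˢᵃᵗ = 2.7334
  T = 386.8 K: ΣzᵢP/Pᵢˢᵃᵗ = 0.8779
  T = 367.0 K: ΣzᵢP/Pᵢˢᵃᵗ = 1.4988
  T = 376.9 K: ΣzᵢP/Pᵢˢᵃᵗ = 1.1388
  T = 381.9 K: ΣzᵢP/Pᵢˢᵃᵗ = 0.9968
  T = 379.4 K: ΣzᵢP/Pᵢˢᵃᵗ = 1.0650
Interpolating between 379.4 K and 381.9 K gives T ≈ 381.8 K.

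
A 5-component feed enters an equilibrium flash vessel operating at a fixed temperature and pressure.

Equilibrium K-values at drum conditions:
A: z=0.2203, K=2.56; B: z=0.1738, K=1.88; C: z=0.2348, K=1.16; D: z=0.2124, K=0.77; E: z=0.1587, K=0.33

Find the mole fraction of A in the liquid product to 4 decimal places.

Newton iteration, β⁰ = 0.5:
  β = 0.5000: g = 0.11897, g' = -0.4147 → β = 0.7869
  β = 0.7869: g = -0.00653, g' = -0.4952 → β = 0.7737
  β = 0.7737: g = -0.00006, g' = -0.4862 → β = 0.7736
Converged at β = 0.7736.
Compositions from xᵢ = zᵢ/(1+β(Kᵢ−1)), yᵢ = Kᵢxᵢ:
  A: x = 0.0998, y = 0.2556
  B: x = 0.1034, y = 0.1944
  C: x = 0.2089, y = 0.2424
  D: x = 0.2584, y = 0.1989
  E: x = 0.3295, y = 0.1087

x_A = 0.0998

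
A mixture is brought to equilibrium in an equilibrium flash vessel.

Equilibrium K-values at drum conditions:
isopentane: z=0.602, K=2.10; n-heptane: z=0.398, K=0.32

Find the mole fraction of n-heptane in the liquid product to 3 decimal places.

x_n-heptane = 0.618

Rachford–Rice: g(ψ) = Σ zᵢ(Kᵢ−1)/(1+ψ(Kᵢ−1)) = 0.
Feasibility: ΣzᵢKᵢ = 1.392, Σzᵢ/Kᵢ = 1.530 — both > 1, two phases present.
Binary case is linear: z₁(K₁−1)(1+ψ(K₂−1)) + z₂(K₂−1)(1+ψ(K₁−1)) = 0
⇒ ψ = [z₁(K₁−1)+z₂(K₂−1)] / [−(K₁−1)(K₂−1)] = 0.3916/0.7480 = 0.523
Compositions from xᵢ = zᵢ/(1+ψ(Kᵢ−1)), yᵢ = Kᵢxᵢ:
  isopentane: x = 0.382, y = 0.802
  n-heptane: x = 0.618, y = 0.198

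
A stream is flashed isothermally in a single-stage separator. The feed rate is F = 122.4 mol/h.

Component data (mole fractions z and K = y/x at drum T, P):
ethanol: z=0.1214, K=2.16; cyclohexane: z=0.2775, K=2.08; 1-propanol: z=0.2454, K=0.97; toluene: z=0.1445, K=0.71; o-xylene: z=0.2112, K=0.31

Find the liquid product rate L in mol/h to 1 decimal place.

L = 59.9 mol/h

Newton iteration, ψ⁰ = 0.5:
  ψ = 0.5000: g = 0.00477, g' = -0.4531 → ψ = 0.5105
Converged at ψ = 0.5105.
Then V = ψ·F = 0.5105·122.4 = 62.5 mol/h and L = F − V = 59.9 mol/h.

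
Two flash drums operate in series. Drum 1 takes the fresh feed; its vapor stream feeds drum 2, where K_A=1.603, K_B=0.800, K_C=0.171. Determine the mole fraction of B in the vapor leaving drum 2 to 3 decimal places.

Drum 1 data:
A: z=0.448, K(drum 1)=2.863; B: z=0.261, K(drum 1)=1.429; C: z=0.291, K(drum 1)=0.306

Drum 1:
Material balance + equilibrium reduce to Σ zᵢ(Kᵢ−1)/(1+ψ₁(Kᵢ−1)) = 0.
Feasibility: ΣzᵢKᵢ = 1.745, Σzᵢ/Kᵢ = 1.290 — both > 1, two phases present.
Newton iteration, ψ₁⁰ = 0.5:
  ψ₁ = 0.500: g = 0.2150, g' = -0.778 → ψ₁ = 0.776
  ψ₁ = 0.776: g = -0.0127, g' = -0.946 → ψ₁ = 0.763
Converged at ψ₁ = 0.763.
Drum-1 compositions:
  A: x = 0.185, y = 0.530
  B: x = 0.197, y = 0.281
  C: x = 0.618, y = 0.189
Drum-2 feed = drum-1 vapor: z₂ = (0.5298, 0.2810, 0.1892).
Drum 2:
Rachford–Rice: g(ψ₂) = Σ zᵢ(Kᵢ−1)/(1+ψ₂(Kᵢ−1)) = 0.
Check two-phase: ΣzᵢKᵢ = 1.106 > 1 and Σzᵢ/Kᵢ = 1.788 > 1, so g(0) = 0.106 > 0 and g(1) = -0.788 < 0.
Newton iteration, ψ₂⁰ = 0.5:
  ψ₂ = 0.500: g = -0.0849, g' = -0.507 → ψ₂ = 0.333
  ψ₂ = 0.333: g = -0.0107, g' = -0.394 → ψ₂ = 0.306
  ψ₂ = 0.306: g = -0.0002, g' = -0.383 → ψ₂ = 0.305
Converged at ψ₂ = 0.305.
  A: x = 0.447, y = 0.717
  B: x = 0.299, y = 0.239
  C: x = 0.253, y = 0.043

y_B (drum 2) = 0.239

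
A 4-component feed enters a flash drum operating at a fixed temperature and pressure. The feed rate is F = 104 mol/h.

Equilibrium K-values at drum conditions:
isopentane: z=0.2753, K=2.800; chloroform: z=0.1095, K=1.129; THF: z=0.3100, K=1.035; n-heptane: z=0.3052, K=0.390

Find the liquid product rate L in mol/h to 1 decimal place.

L = 48.4 mol/h

Let ψ = V/F and solve Σ zᵢ(Kᵢ−1)/(1+ψ(Kᵢ−1)) = 0.
Feasibility: ΣzᵢKᵢ = 1.3343, Σzᵢ/Kᵢ = 1.2774 — both > 1, two phases present.
Newton iteration, ψ⁰ = 0.5:
  ψ = 0.5000: g = 0.01687, g' = -0.4842 → ψ = 0.5348
  ψ = 0.5348: g = 0.00002, g' = -0.4837 → ψ = 0.5349
Converged at ψ = 0.5349.
Then V = ψ·F = 0.5349·104 = 55.6 mol/h and L = F − V = 48.4 mol/h.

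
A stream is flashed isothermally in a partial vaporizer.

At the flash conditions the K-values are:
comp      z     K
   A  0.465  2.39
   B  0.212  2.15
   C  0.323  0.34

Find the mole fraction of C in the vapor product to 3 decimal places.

y_C = 0.226

Let β = V/F and solve Σ zᵢ(Kᵢ−1)/(1+β(Kᵢ−1)) = 0.
Check two-phase: ΣzᵢKᵢ = 1.677 > 1 and Σzᵢ/Kᵢ = 1.243 > 1, so g(0) = 0.677 > 0 and g(1) = -0.243 < 0.
Newton–Raphson from β = 0.5:
  β = 0.500: g = 0.2179, g' = -0.739 → β = 0.795
  β = 0.795: g = -0.0140, g' = -0.902 → β = 0.779
Converged at β = 0.779.
Compositions from xᵢ = zᵢ/(1+β(Kᵢ−1)), yᵢ = Kᵢxᵢ:
  A: x = 0.223, y = 0.534
  B: x = 0.112, y = 0.240
  C: x = 0.665, y = 0.226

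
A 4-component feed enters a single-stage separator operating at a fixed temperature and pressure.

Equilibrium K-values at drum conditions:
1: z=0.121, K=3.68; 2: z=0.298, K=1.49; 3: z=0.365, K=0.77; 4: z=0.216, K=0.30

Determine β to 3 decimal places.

β = 0.351

Material balance + equilibrium reduce to Σ zᵢ(Kᵢ−1)/(1+β(Kᵢ−1)) = 0.
Check two-phase: ΣzᵢKᵢ = 1.235 > 1 and Σzᵢ/Kᵢ = 1.427 > 1, so g(0) = 0.235 > 0 and g(1) = -0.427 < 0.
Iterate (Newton) starting at β = 0.63:
  β = 0.630: g = -0.1365, g' = -0.527 → β = 0.371
  β = 0.371: g = -0.0099, g' = -0.486 → β = 0.351
Converged at β = 0.351.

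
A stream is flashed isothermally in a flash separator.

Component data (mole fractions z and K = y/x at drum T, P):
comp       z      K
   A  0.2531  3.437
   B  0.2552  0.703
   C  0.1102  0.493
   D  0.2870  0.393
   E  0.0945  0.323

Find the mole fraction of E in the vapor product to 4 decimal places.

Let β = V/F and solve Σ zᵢ(Kᵢ−1)/(1+β(Kᵢ−1)) = 0.
g(0) = ΣzᵢKᵢ − 1 = 0.2470 and g(1) = 1 − Σzᵢ/Kᵢ = -0.6830, so a root lies in (0, 1).
Newton iteration, β⁰ = 0.5:
  β = 0.5000: g = -0.23266, g' = -0.7043 → β = 0.1696
  β = 0.1696: g = 0.02898, g' = -0.9980 → β = 0.1987
  β = 0.1987: g = 0.00091, g' = -0.9374 → β = 0.1996
Converged at β = 0.1996.
Compositions from xᵢ = zᵢ/(1+β(Kᵢ−1)), yᵢ = Kᵢxᵢ:
  A: x = 0.1703, y = 0.5852
  B: x = 0.2713, y = 0.1907
  C: x = 0.1226, y = 0.0604
  D: x = 0.3266, y = 0.1283
  E: x = 0.1093, y = 0.0353

y_E = 0.0353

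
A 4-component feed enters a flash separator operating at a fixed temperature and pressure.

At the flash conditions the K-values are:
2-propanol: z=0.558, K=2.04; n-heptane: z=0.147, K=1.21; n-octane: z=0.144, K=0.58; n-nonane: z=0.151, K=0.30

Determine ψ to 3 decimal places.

ψ = 0.819

Rachford–Rice: g(ψ) = Σ zᵢ(Kᵢ−1)/(1+ψ(Kᵢ−1)) = 0.
Feasibility: ΣzᵢKᵢ = 1.445, Σzᵢ/Kᵢ = 1.147 — both > 1, two phases present.
Iterate (Newton) starting at ψ = 0.5:
  ψ = 0.500: g = 0.1706, g' = -0.482 → ψ = 0.854
  ψ = 0.854: g = -0.0233, g' = -0.692 → ψ = 0.820
  ψ = 0.820: g = -0.0008, g' = -0.647 → ψ = 0.819
Converged at ψ = 0.819.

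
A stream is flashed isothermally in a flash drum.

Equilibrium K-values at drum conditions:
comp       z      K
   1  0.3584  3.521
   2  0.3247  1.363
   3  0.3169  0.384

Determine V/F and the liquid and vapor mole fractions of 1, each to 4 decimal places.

Material balance + equilibrium reduce to Σ zᵢ(Kᵢ−1)/(1+V/F(Kᵢ−1)) = 0.
g(0) = ΣzᵢKᵢ − 1 = 0.8262 and g(1) = 1 − Σzᵢ/Kᵢ = -0.1653, so a root lies in (0, 1).
Newton–Raphson from V/F = 0.5:
  V/F = 0.5000: g = 0.21737, g' = -0.7275 → V/F = 0.7988
  V/F = 0.7988: g = 0.00687, g' = -0.7426 → V/F = 0.8080
Converged at V/F = 0.8080.
Compositions from xᵢ = zᵢ/(1+V/F(Kᵢ−1)), yᵢ = Kᵢxᵢ:
  1: x = 0.1180, y = 0.4155
  2: x = 0.2511, y = 0.3422
  3: x = 0.6309, y = 0.2423

V/F = 0.8080, x_1 = 0.1180, y_1 = 0.4155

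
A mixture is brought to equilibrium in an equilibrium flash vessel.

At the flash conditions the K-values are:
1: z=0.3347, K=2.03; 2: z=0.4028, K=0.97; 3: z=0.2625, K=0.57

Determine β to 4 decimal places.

Material balance + equilibrium reduce to Σ zᵢ(Kᵢ−1)/(1+β(Kᵢ−1)) = 0.
Feasibility: ΣzᵢKᵢ = 1.2198, Σzᵢ/Kᵢ = 1.0407 — both > 1, two phases present.
Iterate (Newton) starting at β = 0.45:
  β = 0.4500: g = 0.08335, g' = -0.2408 → β = 0.7962
  β = 0.7962: g = 0.00540, g' = -0.2198 → β = 0.8207
Converged at β = 0.8207.

β = 0.8207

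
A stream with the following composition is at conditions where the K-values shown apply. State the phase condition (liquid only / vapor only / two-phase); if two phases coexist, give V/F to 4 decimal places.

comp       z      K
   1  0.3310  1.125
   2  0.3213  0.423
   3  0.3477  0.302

liquid only

ΣzᵢKᵢ = 0.6133; Σzᵢ/Kᵢ = 2.2051.
Since ΣzᵢKᵢ < 1 the mixture is below its bubble point — single liquid phase.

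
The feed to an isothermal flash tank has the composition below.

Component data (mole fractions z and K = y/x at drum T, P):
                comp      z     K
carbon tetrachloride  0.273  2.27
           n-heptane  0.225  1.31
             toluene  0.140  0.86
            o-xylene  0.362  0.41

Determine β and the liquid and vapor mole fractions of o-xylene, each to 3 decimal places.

Rachford–Rice: g(β) = Σ zᵢ(Kᵢ−1)/(1+β(Kᵢ−1)) = 0.
Feasibility: ΣzᵢKᵢ = 1.183, Σzᵢ/Kᵢ = 1.338 — both > 1, two phases present.
Newton–Raphson from β = 0.64:
  β = 0.640: g = -0.1152, g' = -0.478 → β = 0.399
  β = 0.399: g = -0.0078, g' = -0.430 → β = 0.381
Converged at β = 0.381.
Compositions from xᵢ = zᵢ/(1+β(Kᵢ−1)), yᵢ = Kᵢxᵢ:
  carbon tetrachloride: x = 0.184, y = 0.418
  n-heptane: x = 0.201, y = 0.264
  toluene: x = 0.148, y = 0.127
  o-xylene: x = 0.467, y = 0.191

β = 0.381, x_o-xylene = 0.467, y_o-xylene = 0.191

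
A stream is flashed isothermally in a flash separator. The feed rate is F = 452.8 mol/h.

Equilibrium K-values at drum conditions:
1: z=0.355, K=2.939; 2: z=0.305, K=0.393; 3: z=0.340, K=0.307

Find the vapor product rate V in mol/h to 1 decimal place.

V = 95.6 mol/h

Material balance + equilibrium reduce to Σ zᵢ(Kᵢ−1)/(1+β(Kᵢ−1)) = 0.
Feasibility: ΣzᵢKᵢ = 1.268, Σzᵢ/Kᵢ = 2.004 — both > 1, two phases present.
Newton iteration, β⁰ = 0.59:
  β = 0.590: g = -0.3660, g' = -1.030 → β = 0.235
  β = 0.235: g = -0.0243, g' = -1.016 → β = 0.211
Converged at β = 0.211.
Then V = β·F = 0.2112·452.8 = 95.6 mol/h and L = F − V = 357.2 mol/h.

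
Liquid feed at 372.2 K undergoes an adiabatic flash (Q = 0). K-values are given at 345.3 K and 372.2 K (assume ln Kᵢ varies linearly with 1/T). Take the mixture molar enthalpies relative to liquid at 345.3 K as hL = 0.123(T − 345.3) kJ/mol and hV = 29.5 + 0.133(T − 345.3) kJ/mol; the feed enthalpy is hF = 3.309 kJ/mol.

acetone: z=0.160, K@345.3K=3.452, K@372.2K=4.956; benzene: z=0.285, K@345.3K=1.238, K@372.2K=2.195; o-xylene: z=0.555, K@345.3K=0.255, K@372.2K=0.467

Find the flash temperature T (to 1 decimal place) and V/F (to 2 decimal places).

Adiabatic flash: solve Rachford–Rice at each trial T, then check hF = ψ·hV(T) + (1−ψ)·hL(T).
  T = 345.3 K: K = (3.452, 1.238, 0.255), RR gives ψ = 0.039, H_out = 1.136 kJ/mol
  T = 372.2 K: K = (4.956, 2.195, 0.467), RR gives ψ = 0.531, H_out = 19.112 kJ/mol
  T = 358.8 K: K = (4.167, 1.668, 0.349), RR gives ψ = 0.266, H_out = 9.545 kJ/mol
  T = 352.1 K: K = (3.802, 1.443, 0.300), RR gives ψ = 0.150, H_out = 5.264 kJ/mol
  T = 348.7 K: K = (3.625, 1.337, 0.277), RR gives ψ = 0.093, H_out = 3.176 kJ/mol
  T = 350.4 K: K = (3.713, 1.389, 0.288), RR gives ψ = 0.121, H_out = 4.213 kJ/mol
Linear interpolation between T = 348.7 (H_out = 3.176) and T = 350.4 (H_out = 4.213) on hF = 3.309 gives T ≈ 348.9 K, at which ψ = 0.10.

T = 348.9 K, V/F = 0.10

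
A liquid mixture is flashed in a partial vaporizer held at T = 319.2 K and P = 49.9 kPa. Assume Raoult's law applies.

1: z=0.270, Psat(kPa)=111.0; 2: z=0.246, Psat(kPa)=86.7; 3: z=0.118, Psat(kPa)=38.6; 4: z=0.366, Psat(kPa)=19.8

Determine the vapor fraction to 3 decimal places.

Raoult's law: Kᵢ = Pᵢˢᵃᵗ/P = Pᵢˢᵃᵗ/49.9.
  K_1 = 111.0/49.9 = 2.22445, K_2 = 86.7/49.9 = 1.73747, K_3 = 38.6/49.9 = 0.77355, K_4 = 19.8/49.9 = 0.39679
Material balance + equilibrium reduce to Σ zᵢ(Kᵢ−1)/(1+ψ(Kᵢ−1)) = 0.
g(0) = ΣzᵢKᵢ − 1 = 0.265 and g(1) = 1 − Σzᵢ/Kᵢ = -0.338, so a root lies in (0, 1).
Newton iteration, ψ⁰ = 0.5:
  ψ = 0.500: g = -0.0086, g' = -0.508 → ψ = 0.483
Converged at ψ = 0.483.

ψ = 0.483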